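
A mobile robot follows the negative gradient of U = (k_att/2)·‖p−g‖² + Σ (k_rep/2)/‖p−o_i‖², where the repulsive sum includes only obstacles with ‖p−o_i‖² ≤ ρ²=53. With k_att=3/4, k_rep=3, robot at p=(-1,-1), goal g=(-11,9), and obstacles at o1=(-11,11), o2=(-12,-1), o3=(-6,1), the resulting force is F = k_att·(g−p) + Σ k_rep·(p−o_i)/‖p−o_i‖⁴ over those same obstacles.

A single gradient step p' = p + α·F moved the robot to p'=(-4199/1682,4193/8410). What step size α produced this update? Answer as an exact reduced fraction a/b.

α = 1/5

F_att = 3/4·(g−p) = 3/4·(-10,10) = (-7.5000,7.5000)
o1: d²=244 > ρ²=53 → inactive
o2: d²=121 > ρ²=53 → inactive
o3: d²=29 ≤ ρ²=53; F_rep = 3·(5,-2)/29² = (0.0178,-0.0071)
F = F_att + ΣF_rep = (-7.4822,7.4929)
Δp = p'−p = (-1.4964,1.4986); α = Δx/Fx = (-2517/1682) / (-12585/1682) = 1/5
check: Δy/Fy = (12603/8410) / (12603/1682) = 1/5 ✓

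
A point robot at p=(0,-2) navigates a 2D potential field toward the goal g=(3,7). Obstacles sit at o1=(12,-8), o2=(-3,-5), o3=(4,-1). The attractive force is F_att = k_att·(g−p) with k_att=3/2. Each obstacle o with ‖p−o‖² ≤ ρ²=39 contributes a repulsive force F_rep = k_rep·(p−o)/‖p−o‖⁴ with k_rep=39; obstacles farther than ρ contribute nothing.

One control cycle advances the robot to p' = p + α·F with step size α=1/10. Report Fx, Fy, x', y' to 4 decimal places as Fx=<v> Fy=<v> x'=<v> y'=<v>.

F_att = 3/2·(g−p) = 3/2·(3,9) = (4.5000,13.5000)
o1: d²=180 > ρ²=39 → inactive
o2: d²=18 ≤ ρ²=39; F_rep = 39·(3,3)/18² = (0.3611,0.3611)
o3: d²=17 ≤ ρ²=39; F_rep = 39·(-4,-1)/17² = (-0.5398,-0.1349)
F = F_att + ΣF_rep = (4.3213,13.7262)
p' = p + 1/10·F = (0.4321,-0.6274)

Fx=4.3213 Fy=13.7262 x'=0.4321 y'=-0.6274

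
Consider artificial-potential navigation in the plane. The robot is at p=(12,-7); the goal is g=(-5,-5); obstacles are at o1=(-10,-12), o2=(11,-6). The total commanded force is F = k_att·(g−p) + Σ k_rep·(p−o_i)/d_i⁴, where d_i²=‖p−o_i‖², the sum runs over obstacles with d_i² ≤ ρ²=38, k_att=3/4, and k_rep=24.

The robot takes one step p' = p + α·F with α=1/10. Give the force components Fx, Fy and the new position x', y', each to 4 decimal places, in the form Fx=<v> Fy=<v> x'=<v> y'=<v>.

Fx=-6.7500 Fy=-4.5000 x'=11.3250 y'=-7.4500

F_att = 3/4·(g−p) = 3/4·(-17,2) = (-12.7500,1.5000)
o1: d²=509 > ρ²=38 → inactive
o2: d²=2 ≤ ρ²=38; F_rep = 24·(1,-1)/2² = (6.0000,-6.0000)
F = F_att + ΣF_rep = (-6.7500,-4.5000)
p' = p + 1/10·F = (11.3250,-7.4500)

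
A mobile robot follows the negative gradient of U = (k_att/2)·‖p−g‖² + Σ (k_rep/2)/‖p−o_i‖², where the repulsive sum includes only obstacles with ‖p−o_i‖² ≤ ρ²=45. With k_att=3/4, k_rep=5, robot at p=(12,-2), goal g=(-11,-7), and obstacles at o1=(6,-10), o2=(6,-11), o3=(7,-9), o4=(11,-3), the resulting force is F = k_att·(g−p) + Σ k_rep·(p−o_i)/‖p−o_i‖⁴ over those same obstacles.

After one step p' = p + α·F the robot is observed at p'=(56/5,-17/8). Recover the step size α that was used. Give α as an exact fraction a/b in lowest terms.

F_att = 3/4·(g−p) = 3/4·(-23,-5) = (-17.2500,-3.7500)
o1: d²=100 > ρ²=45 → inactive
o2: d²=117 > ρ²=45 → inactive
o3: d²=74 > ρ²=45 → inactive
o4: d²=2 ≤ ρ²=45; F_rep = 5·(1,1)/2² = (1.2500,1.2500)
F = F_att + ΣF_rep = (-16.0000,-2.5000)
Δp = p'−p = (-0.8000,-0.1250); α = Δx/Fx = (-4/5) / (-16) = 1/20
check: Δy/Fy = (-1/8) / (-5/2) = 1/20 ✓

α = 1/20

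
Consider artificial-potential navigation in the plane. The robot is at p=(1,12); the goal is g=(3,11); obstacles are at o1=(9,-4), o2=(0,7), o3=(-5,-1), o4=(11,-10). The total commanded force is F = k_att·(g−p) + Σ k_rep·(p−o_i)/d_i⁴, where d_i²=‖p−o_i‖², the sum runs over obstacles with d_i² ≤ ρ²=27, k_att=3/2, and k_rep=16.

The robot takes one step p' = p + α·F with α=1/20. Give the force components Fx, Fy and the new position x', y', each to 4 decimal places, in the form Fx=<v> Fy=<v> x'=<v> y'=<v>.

Fx=3.0237 Fy=-1.3817 x'=1.1512 y'=11.9309

F_att = 3/2·(g−p) = 3/2·(2,-1) = (3.0000,-1.5000)
o1: d²=320 > ρ²=27 → inactive
o2: d²=26 ≤ ρ²=27; F_rep = 16·(1,5)/26² = (0.0237,0.1183)
o3: d²=205 > ρ²=27 → inactive
o4: d²=584 > ρ²=27 → inactive
F = F_att + ΣF_rep = (3.0237,-1.3817)
p' = p + 1/20·F = (1.1512,11.9309)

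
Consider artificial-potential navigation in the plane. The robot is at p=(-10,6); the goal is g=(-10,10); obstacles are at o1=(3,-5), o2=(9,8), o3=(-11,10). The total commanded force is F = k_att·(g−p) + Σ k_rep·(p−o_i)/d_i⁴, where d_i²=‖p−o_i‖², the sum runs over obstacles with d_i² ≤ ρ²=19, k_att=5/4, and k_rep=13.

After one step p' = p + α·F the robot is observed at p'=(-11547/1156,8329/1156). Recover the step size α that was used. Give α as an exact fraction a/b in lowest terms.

F_att = 5/4·(g−p) = 5/4·(0,4) = (0.0000,5.0000)
o1: d²=290 > ρ²=19 → inactive
o2: d²=365 > ρ²=19 → inactive
o3: d²=17 ≤ ρ²=19; F_rep = 13·(1,-4)/17² = (0.0450,-0.1799)
F = F_att + ΣF_rep = (0.0450,4.8201)
Δp = p'−p = (0.0112,1.2050); α = Δx/Fx = (13/1156) / (13/289) = 1/4
check: Δy/Fy = (1393/1156) / (1393/289) = 1/4 ✓

α = 1/4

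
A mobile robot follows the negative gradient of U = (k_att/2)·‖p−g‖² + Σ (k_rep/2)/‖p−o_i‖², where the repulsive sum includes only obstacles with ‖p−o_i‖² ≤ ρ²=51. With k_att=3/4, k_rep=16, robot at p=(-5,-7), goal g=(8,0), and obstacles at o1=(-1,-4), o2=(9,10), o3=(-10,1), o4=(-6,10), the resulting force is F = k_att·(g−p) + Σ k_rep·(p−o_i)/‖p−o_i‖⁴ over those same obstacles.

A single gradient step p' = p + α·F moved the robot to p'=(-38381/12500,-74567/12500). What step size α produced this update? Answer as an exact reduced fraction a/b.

F_att = 3/4·(g−p) = 3/4·(13,7) = (9.7500,5.2500)
o1: d²=25 ≤ ρ²=51; F_rep = 16·(-4,-3)/25² = (-0.1024,-0.0768)
o2: d²=485 > ρ²=51 → inactive
o3: d²=89 > ρ²=51 → inactive
o4: d²=290 > ρ²=51 → inactive
F = F_att + ΣF_rep = (9.6476,5.1732)
Δp = p'−p = (1.9295,1.0346); α = Δx/Fx = (24119/12500) / (24119/2500) = 1/5
check: Δy/Fy = (12933/12500) / (12933/2500) = 1/5 ✓

α = 1/5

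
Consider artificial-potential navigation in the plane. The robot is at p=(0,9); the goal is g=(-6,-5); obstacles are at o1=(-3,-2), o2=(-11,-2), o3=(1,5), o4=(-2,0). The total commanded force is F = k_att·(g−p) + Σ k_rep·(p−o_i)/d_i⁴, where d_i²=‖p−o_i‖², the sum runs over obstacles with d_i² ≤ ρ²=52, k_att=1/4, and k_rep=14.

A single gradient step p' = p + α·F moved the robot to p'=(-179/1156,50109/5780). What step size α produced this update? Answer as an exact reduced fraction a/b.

α = 1/10

F_att = 1/4·(g−p) = 1/4·(-6,-14) = (-1.5000,-3.5000)
o1: d²=130 > ρ²=52 → inactive
o2: d²=242 > ρ²=52 → inactive
o3: d²=17 ≤ ρ²=52; F_rep = 14·(-1,4)/17² = (-0.0484,0.1938)
o4: d²=85 > ρ²=52 → inactive
F = F_att + ΣF_rep = (-1.5484,-3.3062)
Δp = p'−p = (-0.1548,-0.3306); α = Δx/Fx = (-179/1156) / (-895/578) = 1/10
check: Δy/Fy = (-1911/5780) / (-1911/578) = 1/10 ✓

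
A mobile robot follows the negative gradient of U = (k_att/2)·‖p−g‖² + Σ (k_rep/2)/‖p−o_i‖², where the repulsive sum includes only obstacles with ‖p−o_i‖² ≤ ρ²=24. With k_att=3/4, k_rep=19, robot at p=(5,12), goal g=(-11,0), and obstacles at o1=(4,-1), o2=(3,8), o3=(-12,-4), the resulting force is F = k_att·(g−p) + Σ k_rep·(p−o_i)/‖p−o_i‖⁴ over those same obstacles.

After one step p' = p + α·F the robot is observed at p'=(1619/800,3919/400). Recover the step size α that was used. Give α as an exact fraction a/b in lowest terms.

F_att = 3/4·(g−p) = 3/4·(-16,-12) = (-12.0000,-9.0000)
o1: d²=170 > ρ²=24 → inactive
o2: d²=20 ≤ ρ²=24; F_rep = 19·(2,4)/20² = (0.0950,0.1900)
o3: d²=545 > ρ²=24 → inactive
F = F_att + ΣF_rep = (-11.9050,-8.8100)
Δp = p'−p = (-2.9762,-2.2025); α = Δx/Fx = (-2381/800) / (-2381/200) = 1/4
check: Δy/Fy = (-881/400) / (-881/100) = 1/4 ✓

α = 1/4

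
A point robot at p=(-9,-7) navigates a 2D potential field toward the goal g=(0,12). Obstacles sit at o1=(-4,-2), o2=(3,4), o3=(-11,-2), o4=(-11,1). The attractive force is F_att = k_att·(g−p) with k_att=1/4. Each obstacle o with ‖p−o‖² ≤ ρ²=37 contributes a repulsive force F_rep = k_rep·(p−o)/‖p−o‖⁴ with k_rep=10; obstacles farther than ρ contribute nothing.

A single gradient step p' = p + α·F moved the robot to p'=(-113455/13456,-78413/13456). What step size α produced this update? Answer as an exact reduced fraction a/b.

F_att = 1/4·(g−p) = 1/4·(9,19) = (2.2500,4.7500)
o1: d²=50 > ρ²=37 → inactive
o2: d²=265 > ρ²=37 → inactive
o3: d²=29 ≤ ρ²=37; F_rep = 10·(2,-5)/29² = (0.0238,-0.0595)
o4: d²=68 > ρ²=37 → inactive
F = F_att + ΣF_rep = (2.2738,4.6905)
Δp = p'−p = (0.5684,1.1726); α = Δx/Fx = (7649/13456) / (7649/3364) = 1/4
check: Δy/Fy = (15779/13456) / (15779/3364) = 1/4 ✓

α = 1/4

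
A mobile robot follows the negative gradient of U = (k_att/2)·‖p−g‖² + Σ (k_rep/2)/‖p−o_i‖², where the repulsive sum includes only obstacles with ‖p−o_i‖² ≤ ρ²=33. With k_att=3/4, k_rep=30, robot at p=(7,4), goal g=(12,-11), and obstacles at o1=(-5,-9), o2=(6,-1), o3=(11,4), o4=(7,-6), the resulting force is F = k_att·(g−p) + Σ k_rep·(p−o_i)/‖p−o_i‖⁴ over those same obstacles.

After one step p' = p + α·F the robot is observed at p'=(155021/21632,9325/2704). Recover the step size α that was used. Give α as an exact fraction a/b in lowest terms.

α = 1/20

F_att = 3/4·(g−p) = 3/4·(5,-15) = (3.7500,-11.2500)
o1: d²=313 > ρ²=33 → inactive
o2: d²=26 ≤ ρ²=33; F_rep = 30·(1,5)/26² = (0.0444,0.2219)
o3: d²=16 ≤ ρ²=33; F_rep = 30·(-4,0)/16² = (-0.4688,0.0000)
o4: d²=100 > ρ²=33 → inactive
F = F_att + ΣF_rep = (3.3256,-11.0281)
Δp = p'−p = (0.1663,-0.5514); α = Δx/Fx = (3597/21632) / (17985/5408) = 1/20
check: Δy/Fy = (-1491/2704) / (-7455/676) = 1/20 ✓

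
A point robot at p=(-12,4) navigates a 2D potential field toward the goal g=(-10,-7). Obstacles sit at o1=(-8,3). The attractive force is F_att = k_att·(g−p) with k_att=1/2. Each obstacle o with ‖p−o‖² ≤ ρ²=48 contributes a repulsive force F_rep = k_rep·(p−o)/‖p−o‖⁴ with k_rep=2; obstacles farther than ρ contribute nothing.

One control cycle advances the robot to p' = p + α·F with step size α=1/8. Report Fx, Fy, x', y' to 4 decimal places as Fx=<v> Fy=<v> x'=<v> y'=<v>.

Fx=0.9723 Fy=-5.4931 x'=-11.8785 y'=3.3134

F_att = 1/2·(g−p) = 1/2·(2,-11) = (1.0000,-5.5000)
o1: d²=17 ≤ ρ²=48; F_rep = 2·(-4,1)/17² = (-0.0277,0.0069)
F = F_att + ΣF_rep = (0.9723,-5.4931)
p' = p + 1/8·F = (-11.8785,3.3134)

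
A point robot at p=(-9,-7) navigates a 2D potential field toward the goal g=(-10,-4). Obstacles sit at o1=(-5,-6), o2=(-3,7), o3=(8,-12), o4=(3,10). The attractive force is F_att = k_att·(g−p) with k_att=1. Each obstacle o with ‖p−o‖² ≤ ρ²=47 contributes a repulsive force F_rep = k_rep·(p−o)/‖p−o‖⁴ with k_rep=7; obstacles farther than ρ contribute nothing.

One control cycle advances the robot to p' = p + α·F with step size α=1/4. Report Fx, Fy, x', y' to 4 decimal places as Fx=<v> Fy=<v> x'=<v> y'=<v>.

F_att = 1·(g−p) = 1·(-1,3) = (-1.0000,3.0000)
o1: d²=17 ≤ ρ²=47; F_rep = 7·(-4,-1)/17² = (-0.0969,-0.0242)
o2: d²=232 > ρ²=47 → inactive
o3: d²=314 > ρ²=47 → inactive
o4: d²=433 > ρ²=47 → inactive
F = F_att + ΣF_rep = (-1.0969,2.9758)
p' = p + 1/4·F = (-9.2742,-6.2561)

Fx=-1.0969 Fy=2.9758 x'=-9.2742 y'=-6.2561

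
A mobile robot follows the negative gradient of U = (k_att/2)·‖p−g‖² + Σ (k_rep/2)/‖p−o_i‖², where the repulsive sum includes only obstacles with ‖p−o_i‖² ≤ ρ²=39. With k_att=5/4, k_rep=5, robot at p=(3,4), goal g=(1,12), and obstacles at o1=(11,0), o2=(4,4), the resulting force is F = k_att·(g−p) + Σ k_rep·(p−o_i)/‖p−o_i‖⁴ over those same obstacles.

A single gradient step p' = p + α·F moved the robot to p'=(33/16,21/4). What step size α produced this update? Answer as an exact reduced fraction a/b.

F_att = 5/4·(g−p) = 5/4·(-2,8) = (-2.5000,10.0000)
o1: d²=80 > ρ²=39 → inactive
o2: d²=1 ≤ ρ²=39; F_rep = 5·(-1,0)/1² = (-5.0000,0.0000)
F = F_att + ΣF_rep = (-7.5000,10.0000)
Δp = p'−p = (-0.9375,1.2500); α = Δx/Fx = (-15/16) / (-15/2) = 1/8
check: Δy/Fy = (5/4) / (10) = 1/8 ✓

α = 1/8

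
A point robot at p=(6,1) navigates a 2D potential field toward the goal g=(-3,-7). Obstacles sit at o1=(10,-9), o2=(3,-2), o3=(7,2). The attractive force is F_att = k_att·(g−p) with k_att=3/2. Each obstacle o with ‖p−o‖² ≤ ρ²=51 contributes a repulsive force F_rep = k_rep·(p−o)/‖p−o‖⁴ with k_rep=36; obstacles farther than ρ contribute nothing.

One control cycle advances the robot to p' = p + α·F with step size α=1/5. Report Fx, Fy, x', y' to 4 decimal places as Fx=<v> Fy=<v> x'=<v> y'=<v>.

Fx=-22.1667 Fy=-20.6667 x'=1.5667 y'=-3.1333

F_att = 3/2·(g−p) = 3/2·(-9,-8) = (-13.5000,-12.0000)
o1: d²=116 > ρ²=51 → inactive
o2: d²=18 ≤ ρ²=51; F_rep = 36·(3,3)/18² = (0.3333,0.3333)
o3: d²=2 ≤ ρ²=51; F_rep = 36·(-1,-1)/2² = (-9.0000,-9.0000)
F = F_att + ΣF_rep = (-22.1667,-20.6667)
p' = p + 1/5·F = (1.5667,-3.1333)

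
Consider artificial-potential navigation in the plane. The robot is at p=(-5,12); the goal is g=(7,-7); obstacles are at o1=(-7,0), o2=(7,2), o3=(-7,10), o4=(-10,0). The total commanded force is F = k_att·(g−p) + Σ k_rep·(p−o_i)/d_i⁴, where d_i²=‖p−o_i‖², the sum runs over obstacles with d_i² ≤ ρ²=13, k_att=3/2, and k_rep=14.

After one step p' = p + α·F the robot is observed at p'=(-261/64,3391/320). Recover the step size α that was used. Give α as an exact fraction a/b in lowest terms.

F_att = 3/2·(g−p) = 3/2·(12,-19) = (18.0000,-28.5000)
o1: d²=148 > ρ²=13 → inactive
o2: d²=244 > ρ²=13 → inactive
o3: d²=8 ≤ ρ²=13; F_rep = 14·(2,2)/8² = (0.4375,0.4375)
o4: d²=169 > ρ²=13 → inactive
F = F_att + ΣF_rep = (18.4375,-28.0625)
Δp = p'−p = (0.9219,-1.4031); α = Δx/Fx = (59/64) / (295/16) = 1/20
check: Δy/Fy = (-449/320) / (-449/16) = 1/20 ✓

α = 1/20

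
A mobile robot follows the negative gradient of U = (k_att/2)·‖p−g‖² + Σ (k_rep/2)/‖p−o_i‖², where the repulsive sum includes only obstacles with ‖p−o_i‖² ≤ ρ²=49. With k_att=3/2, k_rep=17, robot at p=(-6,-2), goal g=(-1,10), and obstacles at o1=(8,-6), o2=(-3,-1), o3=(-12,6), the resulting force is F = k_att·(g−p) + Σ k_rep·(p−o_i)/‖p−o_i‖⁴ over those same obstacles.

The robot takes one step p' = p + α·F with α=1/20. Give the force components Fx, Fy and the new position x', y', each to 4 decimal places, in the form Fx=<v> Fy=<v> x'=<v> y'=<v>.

F_att = 3/2·(g−p) = 3/2·(5,12) = (7.5000,18.0000)
o1: d²=212 > ρ²=49 → inactive
o2: d²=10 ≤ ρ²=49; F_rep = 17·(-3,-1)/10² = (-0.5100,-0.1700)
o3: d²=100 > ρ²=49 → inactive
F = F_att + ΣF_rep = (6.9900,17.8300)
p' = p + 1/20·F = (-5.6505,-1.1085)

Fx=6.9900 Fy=17.8300 x'=-5.6505 y'=-1.1085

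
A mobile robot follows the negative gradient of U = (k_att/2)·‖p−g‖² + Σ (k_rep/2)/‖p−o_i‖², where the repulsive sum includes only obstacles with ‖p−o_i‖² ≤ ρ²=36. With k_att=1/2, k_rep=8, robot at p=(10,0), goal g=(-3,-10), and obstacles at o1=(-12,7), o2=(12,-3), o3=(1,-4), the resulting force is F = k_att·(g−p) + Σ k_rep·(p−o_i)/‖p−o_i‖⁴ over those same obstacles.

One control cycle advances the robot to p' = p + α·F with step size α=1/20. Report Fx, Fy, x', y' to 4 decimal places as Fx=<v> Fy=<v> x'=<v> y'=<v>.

Fx=-6.5947 Fy=-4.8580 x'=9.6703 y'=-0.2429

F_att = 1/2·(g−p) = 1/2·(-13,-10) = (-6.5000,-5.0000)
o1: d²=533 > ρ²=36 → inactive
o2: d²=13 ≤ ρ²=36; F_rep = 8·(-2,3)/13² = (-0.0947,0.1420)
o3: d²=97 > ρ²=36 → inactive
F = F_att + ΣF_rep = (-6.5947,-4.8580)
p' = p + 1/20·F = (9.6703,-0.2429)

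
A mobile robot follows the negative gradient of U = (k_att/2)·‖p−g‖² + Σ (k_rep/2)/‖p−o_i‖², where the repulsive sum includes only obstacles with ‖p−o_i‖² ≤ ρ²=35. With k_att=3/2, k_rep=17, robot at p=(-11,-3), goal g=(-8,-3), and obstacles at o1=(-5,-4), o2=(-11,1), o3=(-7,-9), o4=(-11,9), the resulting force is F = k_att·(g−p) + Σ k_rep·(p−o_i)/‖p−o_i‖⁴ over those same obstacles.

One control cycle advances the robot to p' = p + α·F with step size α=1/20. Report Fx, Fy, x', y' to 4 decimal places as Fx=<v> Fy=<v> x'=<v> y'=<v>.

Fx=4.5000 Fy=-0.2656 x'=-10.7750 y'=-3.0133

F_att = 3/2·(g−p) = 3/2·(3,0) = (4.5000,0.0000)
o1: d²=37 > ρ²=35 → inactive
o2: d²=16 ≤ ρ²=35; F_rep = 17·(0,-4)/16² = (0.0000,-0.2656)
o3: d²=52 > ρ²=35 → inactive
o4: d²=144 > ρ²=35 → inactive
F = F_att + ΣF_rep = (4.5000,-0.2656)
p' = p + 1/20·F = (-10.7750,-3.0133)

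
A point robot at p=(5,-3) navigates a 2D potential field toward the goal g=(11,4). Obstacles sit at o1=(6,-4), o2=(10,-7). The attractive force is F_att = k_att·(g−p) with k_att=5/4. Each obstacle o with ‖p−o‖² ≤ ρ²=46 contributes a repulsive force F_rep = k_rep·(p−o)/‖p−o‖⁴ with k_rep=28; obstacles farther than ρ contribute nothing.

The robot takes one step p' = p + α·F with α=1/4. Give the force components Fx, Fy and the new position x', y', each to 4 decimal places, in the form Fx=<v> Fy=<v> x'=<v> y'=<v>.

Fx=0.4167 Fy=15.8166 x'=5.1042 y'=0.9542

F_att = 5/4·(g−p) = 5/4·(6,7) = (7.5000,8.7500)
o1: d²=2 ≤ ρ²=46; F_rep = 28·(-1,1)/2² = (-7.0000,7.0000)
o2: d²=41 ≤ ρ²=46; F_rep = 28·(-5,4)/41² = (-0.0833,0.0666)
F = F_att + ΣF_rep = (0.4167,15.8166)
p' = p + 1/4·F = (5.1042,0.9542)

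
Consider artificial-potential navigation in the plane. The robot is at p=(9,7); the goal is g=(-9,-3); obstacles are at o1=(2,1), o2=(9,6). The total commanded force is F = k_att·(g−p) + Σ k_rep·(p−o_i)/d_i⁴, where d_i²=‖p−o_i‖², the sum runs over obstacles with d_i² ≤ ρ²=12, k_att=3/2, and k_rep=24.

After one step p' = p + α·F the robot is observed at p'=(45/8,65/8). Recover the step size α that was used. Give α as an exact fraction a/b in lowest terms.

α = 1/8

F_att = 3/2·(g−p) = 3/2·(-18,-10) = (-27.0000,-15.0000)
o1: d²=85 > ρ²=12 → inactive
o2: d²=1 ≤ ρ²=12; F_rep = 24·(0,1)/1² = (0.0000,24.0000)
F = F_att + ΣF_rep = (-27.0000,9.0000)
Δp = p'−p = (-3.3750,1.1250); α = Δx/Fx = (-27/8) / (-27) = 1/8
check: Δy/Fy = (9/8) / (9) = 1/8 ✓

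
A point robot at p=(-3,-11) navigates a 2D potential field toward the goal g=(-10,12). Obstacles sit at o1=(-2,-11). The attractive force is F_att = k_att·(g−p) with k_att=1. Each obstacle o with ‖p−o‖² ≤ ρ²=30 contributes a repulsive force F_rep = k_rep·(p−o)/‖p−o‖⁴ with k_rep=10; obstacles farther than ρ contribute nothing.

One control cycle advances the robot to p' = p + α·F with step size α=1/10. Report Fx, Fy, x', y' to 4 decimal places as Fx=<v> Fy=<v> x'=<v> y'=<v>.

F_att = 1·(g−p) = 1·(-7,23) = (-7.0000,23.0000)
o1: d²=1 ≤ ρ²=30; F_rep = 10·(-1,0)/1² = (-10.0000,0.0000)
F = F_att + ΣF_rep = (-17.0000,23.0000)
p' = p + 1/10·F = (-4.7000,-8.7000)

Fx=-17.0000 Fy=23.0000 x'=-4.7000 y'=-8.7000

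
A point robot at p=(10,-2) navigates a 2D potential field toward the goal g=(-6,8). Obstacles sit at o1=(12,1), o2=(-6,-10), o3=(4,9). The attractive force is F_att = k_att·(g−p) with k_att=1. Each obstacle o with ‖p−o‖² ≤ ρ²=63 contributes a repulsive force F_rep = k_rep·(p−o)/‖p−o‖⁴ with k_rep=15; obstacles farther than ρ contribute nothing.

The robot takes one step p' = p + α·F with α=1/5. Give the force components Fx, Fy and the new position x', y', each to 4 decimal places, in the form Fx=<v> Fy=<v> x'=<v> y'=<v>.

F_att = 1·(g−p) = 1·(-16,10) = (-16.0000,10.0000)
o1: d²=13 ≤ ρ²=63; F_rep = 15·(-2,-3)/13² = (-0.1775,-0.2663)
o2: d²=320 > ρ²=63 → inactive
o3: d²=157 > ρ²=63 → inactive
F = F_att + ΣF_rep = (-16.1775,9.7337)
p' = p + 1/5·F = (6.7645,-0.0533)

Fx=-16.1775 Fy=9.7337 x'=6.7645 y'=-0.0533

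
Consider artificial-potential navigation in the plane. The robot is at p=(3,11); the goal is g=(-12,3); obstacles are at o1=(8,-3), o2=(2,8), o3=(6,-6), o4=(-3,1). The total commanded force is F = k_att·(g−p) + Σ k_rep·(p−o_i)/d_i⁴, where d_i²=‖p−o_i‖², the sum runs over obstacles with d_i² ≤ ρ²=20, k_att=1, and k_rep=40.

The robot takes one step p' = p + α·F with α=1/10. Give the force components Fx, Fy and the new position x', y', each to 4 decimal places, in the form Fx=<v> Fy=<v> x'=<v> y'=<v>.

Fx=-14.6000 Fy=-6.8000 x'=1.5400 y'=10.3200

F_att = 1·(g−p) = 1·(-15,-8) = (-15.0000,-8.0000)
o1: d²=221 > ρ²=20 → inactive
o2: d²=10 ≤ ρ²=20; F_rep = 40·(1,3)/10² = (0.4000,1.2000)
o3: d²=298 > ρ²=20 → inactive
o4: d²=136 > ρ²=20 → inactive
F = F_att + ΣF_rep = (-14.6000,-6.8000)
p' = p + 1/10·F = (1.5400,10.3200)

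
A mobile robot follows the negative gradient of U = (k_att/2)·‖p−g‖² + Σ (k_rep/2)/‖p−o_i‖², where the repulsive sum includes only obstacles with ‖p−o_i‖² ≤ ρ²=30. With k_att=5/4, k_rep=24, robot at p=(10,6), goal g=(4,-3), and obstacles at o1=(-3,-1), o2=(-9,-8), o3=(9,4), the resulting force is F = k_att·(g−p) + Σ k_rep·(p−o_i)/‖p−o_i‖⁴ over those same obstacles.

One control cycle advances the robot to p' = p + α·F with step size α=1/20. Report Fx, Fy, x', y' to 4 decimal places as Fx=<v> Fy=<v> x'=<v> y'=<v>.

F_att = 5/4·(g−p) = 5/4·(-6,-9) = (-7.5000,-11.2500)
o1: d²=218 > ρ²=30 → inactive
o2: d²=557 > ρ²=30 → inactive
o3: d²=5 ≤ ρ²=30; F_rep = 24·(1,2)/5² = (0.9600,1.9200)
F = F_att + ΣF_rep = (-6.5400,-9.3300)
p' = p + 1/20·F = (9.6730,5.5335)

Fx=-6.5400 Fy=-9.3300 x'=9.6730 y'=5.5335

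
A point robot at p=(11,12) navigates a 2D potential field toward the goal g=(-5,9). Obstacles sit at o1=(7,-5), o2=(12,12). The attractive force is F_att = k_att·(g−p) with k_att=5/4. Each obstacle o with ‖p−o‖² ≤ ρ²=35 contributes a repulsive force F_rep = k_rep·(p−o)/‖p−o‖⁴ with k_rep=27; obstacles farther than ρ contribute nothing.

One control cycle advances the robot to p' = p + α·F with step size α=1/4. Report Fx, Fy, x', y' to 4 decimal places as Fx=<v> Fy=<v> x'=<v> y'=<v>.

F_att = 5/4·(g−p) = 5/4·(-16,-3) = (-20.0000,-3.7500)
o1: d²=305 > ρ²=35 → inactive
o2: d²=1 ≤ ρ²=35; F_rep = 27·(-1,0)/1² = (-27.0000,0.0000)
F = F_att + ΣF_rep = (-47.0000,-3.7500)
p' = p + 1/4·F = (-0.7500,11.0625)

Fx=-47.0000 Fy=-3.7500 x'=-0.7500 y'=11.0625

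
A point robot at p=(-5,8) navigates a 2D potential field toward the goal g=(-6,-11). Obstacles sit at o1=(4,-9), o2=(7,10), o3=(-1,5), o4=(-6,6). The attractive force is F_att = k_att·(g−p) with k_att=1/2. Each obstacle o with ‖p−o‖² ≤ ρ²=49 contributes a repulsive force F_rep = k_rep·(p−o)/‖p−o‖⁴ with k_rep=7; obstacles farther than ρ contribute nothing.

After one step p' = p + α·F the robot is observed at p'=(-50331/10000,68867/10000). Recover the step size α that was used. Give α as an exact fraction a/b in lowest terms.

α = 1/8

F_att = 1/2·(g−p) = 1/2·(-1,-19) = (-0.5000,-9.5000)
o1: d²=370 > ρ²=49 → inactive
o2: d²=148 > ρ²=49 → inactive
o3: d²=25 ≤ ρ²=49; F_rep = 7·(-4,3)/25² = (-0.0448,0.0336)
o4: d²=5 ≤ ρ²=49; F_rep = 7·(1,2)/5² = (0.2800,0.5600)
F = F_att + ΣF_rep = (-0.2648,-8.9064)
Δp = p'−p = (-0.0331,-1.1133); α = Δx/Fx = (-331/10000) / (-331/1250) = 1/8
check: Δy/Fy = (-11133/10000) / (-11133/1250) = 1/8 ✓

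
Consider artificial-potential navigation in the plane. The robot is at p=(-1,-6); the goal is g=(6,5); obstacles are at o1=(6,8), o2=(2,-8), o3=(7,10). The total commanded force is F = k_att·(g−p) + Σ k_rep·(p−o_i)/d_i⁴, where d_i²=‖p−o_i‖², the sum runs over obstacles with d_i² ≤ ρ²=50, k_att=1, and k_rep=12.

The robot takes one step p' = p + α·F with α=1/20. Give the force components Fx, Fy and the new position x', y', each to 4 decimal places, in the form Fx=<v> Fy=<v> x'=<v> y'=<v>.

F_att = 1·(g−p) = 1·(7,11) = (7.0000,11.0000)
o1: d²=245 > ρ²=50 → inactive
o2: d²=13 ≤ ρ²=50; F_rep = 12·(-3,2)/13² = (-0.2130,0.1420)
o3: d²=320 > ρ²=50 → inactive
F = F_att + ΣF_rep = (6.7870,11.1420)
p' = p + 1/20·F = (-0.6607,-5.4429)

Fx=6.7870 Fy=11.1420 x'=-0.6607 y'=-5.4429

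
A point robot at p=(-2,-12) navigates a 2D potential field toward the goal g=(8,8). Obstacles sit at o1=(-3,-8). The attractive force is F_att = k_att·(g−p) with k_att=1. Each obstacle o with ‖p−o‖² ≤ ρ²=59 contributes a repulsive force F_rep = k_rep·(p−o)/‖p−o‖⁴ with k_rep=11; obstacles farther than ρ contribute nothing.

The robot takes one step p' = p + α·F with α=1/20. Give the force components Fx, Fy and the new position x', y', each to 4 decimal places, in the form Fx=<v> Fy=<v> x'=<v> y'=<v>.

Fx=10.0381 Fy=19.8478 x'=-1.4981 y'=-11.0076

F_att = 1·(g−p) = 1·(10,20) = (10.0000,20.0000)
o1: d²=17 ≤ ρ²=59; F_rep = 11·(1,-4)/17² = (0.0381,-0.1522)
F = F_att + ΣF_rep = (10.0381,19.8478)
p' = p + 1/20·F = (-1.4981,-11.0076)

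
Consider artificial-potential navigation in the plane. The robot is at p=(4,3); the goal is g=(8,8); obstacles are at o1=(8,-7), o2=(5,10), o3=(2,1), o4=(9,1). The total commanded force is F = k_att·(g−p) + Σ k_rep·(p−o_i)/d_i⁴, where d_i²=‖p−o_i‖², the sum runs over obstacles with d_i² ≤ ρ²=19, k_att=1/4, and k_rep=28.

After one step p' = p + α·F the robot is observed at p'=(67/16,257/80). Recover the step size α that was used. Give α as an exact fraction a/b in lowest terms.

F_att = 1/4·(g−p) = 1/4·(4,5) = (1.0000,1.2500)
o1: d²=116 > ρ²=19 → inactive
o2: d²=50 > ρ²=19 → inactive
o3: d²=8 ≤ ρ²=19; F_rep = 28·(2,2)/8² = (0.8750,0.8750)
o4: d²=29 > ρ²=19 → inactive
F = F_att + ΣF_rep = (1.8750,2.1250)
Δp = p'−p = (0.1875,0.2125); α = Δx/Fx = (3/16) / (15/8) = 1/10
check: Δy/Fy = (17/80) / (17/8) = 1/10 ✓

α = 1/10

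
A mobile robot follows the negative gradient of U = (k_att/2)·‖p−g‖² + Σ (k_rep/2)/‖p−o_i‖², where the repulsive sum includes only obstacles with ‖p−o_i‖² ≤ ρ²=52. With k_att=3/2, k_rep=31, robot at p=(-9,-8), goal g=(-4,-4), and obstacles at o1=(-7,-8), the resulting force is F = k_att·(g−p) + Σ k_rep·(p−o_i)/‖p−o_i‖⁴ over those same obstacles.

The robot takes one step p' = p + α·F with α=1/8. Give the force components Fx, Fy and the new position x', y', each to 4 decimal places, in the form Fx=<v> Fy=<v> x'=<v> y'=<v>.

Fx=3.6250 Fy=6.0000 x'=-8.5469 y'=-7.2500

F_att = 3/2·(g−p) = 3/2·(5,4) = (7.5000,6.0000)
o1: d²=4 ≤ ρ²=52; F_rep = 31·(-2,0)/4² = (-3.8750,0.0000)
F = F_att + ΣF_rep = (3.6250,6.0000)
p' = p + 1/8·F = (-8.5469,-7.2500)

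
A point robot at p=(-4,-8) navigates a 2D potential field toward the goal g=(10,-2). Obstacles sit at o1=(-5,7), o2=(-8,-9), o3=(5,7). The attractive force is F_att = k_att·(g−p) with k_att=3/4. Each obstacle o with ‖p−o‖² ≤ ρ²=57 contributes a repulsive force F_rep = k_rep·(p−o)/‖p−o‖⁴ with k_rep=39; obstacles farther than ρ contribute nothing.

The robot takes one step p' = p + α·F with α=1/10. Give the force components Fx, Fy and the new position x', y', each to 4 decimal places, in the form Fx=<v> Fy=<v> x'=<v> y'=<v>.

Fx=11.0398 Fy=4.6349 x'=-2.8960 y'=-7.5365

F_att = 3/4·(g−p) = 3/4·(14,6) = (10.5000,4.5000)
o1: d²=226 > ρ²=57 → inactive
o2: d²=17 ≤ ρ²=57; F_rep = 39·(4,1)/17² = (0.5398,0.1349)
o3: d²=306 > ρ²=57 → inactive
F = F_att + ΣF_rep = (11.0398,4.6349)
p' = p + 1/10·F = (-2.8960,-7.5365)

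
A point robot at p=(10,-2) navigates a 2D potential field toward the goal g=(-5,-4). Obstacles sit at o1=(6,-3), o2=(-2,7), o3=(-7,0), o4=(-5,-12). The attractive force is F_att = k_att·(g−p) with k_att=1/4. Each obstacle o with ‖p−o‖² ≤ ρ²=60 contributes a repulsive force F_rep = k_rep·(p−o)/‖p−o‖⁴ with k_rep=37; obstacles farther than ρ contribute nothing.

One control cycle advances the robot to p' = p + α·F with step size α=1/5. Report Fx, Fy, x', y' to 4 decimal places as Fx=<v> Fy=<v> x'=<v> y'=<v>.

F_att = 1/4·(g−p) = 1/4·(-15,-2) = (-3.7500,-0.5000)
o1: d²=17 ≤ ρ²=60; F_rep = 37·(4,1)/17² = (0.5121,0.1280)
o2: d²=225 > ρ²=60 → inactive
o3: d²=293 > ρ²=60 → inactive
o4: d²=325 > ρ²=60 → inactive
F = F_att + ΣF_rep = (-3.2379,-0.3720)
p' = p + 1/5·F = (9.3524,-2.0744)

Fx=-3.2379 Fy=-0.3720 x'=9.3524 y'=-2.0744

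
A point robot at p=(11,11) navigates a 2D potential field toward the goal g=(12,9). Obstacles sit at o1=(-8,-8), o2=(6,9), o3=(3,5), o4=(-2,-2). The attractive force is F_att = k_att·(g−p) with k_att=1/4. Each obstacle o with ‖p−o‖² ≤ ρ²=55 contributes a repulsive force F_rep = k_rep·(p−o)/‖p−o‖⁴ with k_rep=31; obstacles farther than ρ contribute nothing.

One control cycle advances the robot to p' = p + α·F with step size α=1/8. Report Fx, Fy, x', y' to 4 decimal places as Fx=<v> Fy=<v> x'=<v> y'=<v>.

F_att = 1/4·(g−p) = 1/4·(1,-2) = (0.2500,-0.5000)
o1: d²=722 > ρ²=55 → inactive
o2: d²=29 ≤ ρ²=55; F_rep = 31·(5,2)/29² = (0.1843,0.0737)
o3: d²=100 > ρ²=55 → inactive
o4: d²=338 > ρ²=55 → inactive
F = F_att + ΣF_rep = (0.4343,-0.4263)
p' = p + 1/8·F = (11.0543,10.9467)

Fx=0.4343 Fy=-0.4263 x'=11.0543 y'=10.9467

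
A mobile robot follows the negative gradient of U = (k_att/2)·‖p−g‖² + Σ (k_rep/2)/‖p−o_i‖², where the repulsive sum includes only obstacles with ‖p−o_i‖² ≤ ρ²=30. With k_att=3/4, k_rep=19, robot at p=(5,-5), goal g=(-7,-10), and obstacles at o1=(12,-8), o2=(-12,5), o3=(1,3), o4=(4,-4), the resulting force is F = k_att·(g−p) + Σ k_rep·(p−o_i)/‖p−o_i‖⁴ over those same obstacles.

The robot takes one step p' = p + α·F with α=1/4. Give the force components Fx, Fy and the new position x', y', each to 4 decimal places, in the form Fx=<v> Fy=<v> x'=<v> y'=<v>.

Fx=-4.2500 Fy=-8.5000 x'=3.9375 y'=-7.1250

F_att = 3/4·(g−p) = 3/4·(-12,-5) = (-9.0000,-3.7500)
o1: d²=58 > ρ²=30 → inactive
o2: d²=389 > ρ²=30 → inactive
o3: d²=80 > ρ²=30 → inactive
o4: d²=2 ≤ ρ²=30; F_rep = 19·(1,-1)/2² = (4.7500,-4.7500)
F = F_att + ΣF_rep = (-4.2500,-8.5000)
p' = p + 1/4·F = (3.9375,-7.1250)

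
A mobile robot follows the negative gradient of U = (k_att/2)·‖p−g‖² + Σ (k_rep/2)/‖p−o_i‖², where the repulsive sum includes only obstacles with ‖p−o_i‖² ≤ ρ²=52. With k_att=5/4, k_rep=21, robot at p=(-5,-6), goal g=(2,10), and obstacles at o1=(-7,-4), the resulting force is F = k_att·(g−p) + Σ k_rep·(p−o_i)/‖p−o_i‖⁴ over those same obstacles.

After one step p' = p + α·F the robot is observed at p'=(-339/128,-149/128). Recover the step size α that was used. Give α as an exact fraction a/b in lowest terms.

F_att = 5/4·(g−p) = 5/4·(7,16) = (8.7500,20.0000)
o1: d²=8 ≤ ρ²=52; F_rep = 21·(2,-2)/8² = (0.6562,-0.6562)
F = F_att + ΣF_rep = (9.4062,19.3438)
Δp = p'−p = (2.3516,4.8359); α = Δx/Fx = (301/128) / (301/32) = 1/4
check: Δy/Fy = (619/128) / (619/32) = 1/4 ✓

α = 1/4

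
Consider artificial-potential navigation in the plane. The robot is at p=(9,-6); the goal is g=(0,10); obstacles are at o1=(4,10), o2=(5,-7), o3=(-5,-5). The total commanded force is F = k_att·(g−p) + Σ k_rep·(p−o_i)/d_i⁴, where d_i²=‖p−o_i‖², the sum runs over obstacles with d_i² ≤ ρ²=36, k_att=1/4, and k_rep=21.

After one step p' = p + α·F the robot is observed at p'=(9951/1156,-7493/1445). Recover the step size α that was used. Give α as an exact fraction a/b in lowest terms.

α = 1/5

F_att = 1/4·(g−p) = 1/4·(-9,16) = (-2.2500,4.0000)
o1: d²=281 > ρ²=36 → inactive
o2: d²=17 ≤ ρ²=36; F_rep = 21·(4,1)/17² = (0.2907,0.0727)
o3: d²=197 > ρ²=36 → inactive
F = F_att + ΣF_rep = (-1.9593,4.0727)
Δp = p'−p = (-0.3919,0.8145); α = Δx/Fx = (-453/1156) / (-2265/1156) = 1/5
check: Δy/Fy = (1177/1445) / (1177/289) = 1/5 ✓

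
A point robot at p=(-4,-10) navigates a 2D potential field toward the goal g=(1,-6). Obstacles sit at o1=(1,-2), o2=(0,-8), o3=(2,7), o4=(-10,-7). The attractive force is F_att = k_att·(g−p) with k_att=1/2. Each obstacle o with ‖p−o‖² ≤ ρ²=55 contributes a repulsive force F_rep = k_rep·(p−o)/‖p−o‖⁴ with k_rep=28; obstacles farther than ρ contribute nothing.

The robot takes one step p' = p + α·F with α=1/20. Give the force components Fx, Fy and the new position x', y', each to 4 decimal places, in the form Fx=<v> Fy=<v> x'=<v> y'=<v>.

Fx=2.3030 Fy=1.8185 x'=-3.8849 y'=-9.9091

F_att = 1/2·(g−p) = 1/2·(5,4) = (2.5000,2.0000)
o1: d²=89 > ρ²=55 → inactive
o2: d²=20 ≤ ρ²=55; F_rep = 28·(-4,-2)/20² = (-0.2800,-0.1400)
o3: d²=325 > ρ²=55 → inactive
o4: d²=45 ≤ ρ²=55; F_rep = 28·(6,-3)/45² = (0.0830,-0.0415)
F = F_att + ΣF_rep = (2.3030,1.8185)
p' = p + 1/20·F = (-3.8849,-9.9091)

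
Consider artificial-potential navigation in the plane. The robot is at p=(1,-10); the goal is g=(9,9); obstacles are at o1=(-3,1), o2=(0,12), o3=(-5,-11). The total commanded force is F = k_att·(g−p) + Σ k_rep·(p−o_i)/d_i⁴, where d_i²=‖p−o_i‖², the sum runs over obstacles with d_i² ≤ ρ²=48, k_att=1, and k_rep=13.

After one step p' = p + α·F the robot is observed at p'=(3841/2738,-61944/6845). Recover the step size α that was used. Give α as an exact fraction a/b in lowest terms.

α = 1/20

F_att = 1·(g−p) = 1·(8,19) = (8.0000,19.0000)
o1: d²=137 > ρ²=48 → inactive
o2: d²=485 > ρ²=48 → inactive
o3: d²=37 ≤ ρ²=48; F_rep = 13·(6,1)/37² = (0.0570,0.0095)
F = F_att + ΣF_rep = (8.0570,19.0095)
Δp = p'−p = (0.4028,0.9505); α = Δx/Fx = (1103/2738) / (11030/1369) = 1/20
check: Δy/Fy = (6506/6845) / (26024/1369) = 1/20 ✓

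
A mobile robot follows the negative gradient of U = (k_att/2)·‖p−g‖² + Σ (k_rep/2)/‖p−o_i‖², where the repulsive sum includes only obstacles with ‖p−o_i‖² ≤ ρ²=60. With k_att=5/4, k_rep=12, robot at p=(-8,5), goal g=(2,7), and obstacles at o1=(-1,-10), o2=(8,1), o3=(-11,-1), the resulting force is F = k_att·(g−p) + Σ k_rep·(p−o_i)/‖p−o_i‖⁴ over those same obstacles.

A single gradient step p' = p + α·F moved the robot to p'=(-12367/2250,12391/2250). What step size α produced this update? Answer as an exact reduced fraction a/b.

α = 1/5

F_att = 5/4·(g−p) = 5/4·(10,2) = (12.5000,2.5000)
o1: d²=274 > ρ²=60 → inactive
o2: d²=272 > ρ²=60 → inactive
o3: d²=45 ≤ ρ²=60; F_rep = 12·(3,6)/45² = (0.0178,0.0356)
F = F_att + ΣF_rep = (12.5178,2.5356)
Δp = p'−p = (2.5036,0.5071); α = Δx/Fx = (5633/2250) / (5633/450) = 1/5
check: Δy/Fy = (1141/2250) / (1141/450) = 1/5 ✓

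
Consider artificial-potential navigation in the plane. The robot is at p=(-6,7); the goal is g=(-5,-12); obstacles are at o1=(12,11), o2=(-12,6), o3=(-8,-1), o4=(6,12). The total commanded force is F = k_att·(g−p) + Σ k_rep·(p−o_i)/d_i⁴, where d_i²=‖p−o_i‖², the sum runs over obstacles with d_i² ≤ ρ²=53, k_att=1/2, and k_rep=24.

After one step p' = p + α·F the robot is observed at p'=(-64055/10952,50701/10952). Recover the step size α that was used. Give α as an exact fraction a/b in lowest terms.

α = 1/4

F_att = 1/2·(g−p) = 1/2·(1,-19) = (0.5000,-9.5000)
o1: d²=340 > ρ²=53 → inactive
o2: d²=37 ≤ ρ²=53; F_rep = 24·(6,1)/37² = (0.1052,0.0175)
o3: d²=68 > ρ²=53 → inactive
o4: d²=169 > ρ²=53 → inactive
F = F_att + ΣF_rep = (0.6052,-9.4825)
Δp = p'−p = (0.1513,-2.3706); α = Δx/Fx = (1657/10952) / (1657/2738) = 1/4
check: Δy/Fy = (-25963/10952) / (-25963/2738) = 1/4 ✓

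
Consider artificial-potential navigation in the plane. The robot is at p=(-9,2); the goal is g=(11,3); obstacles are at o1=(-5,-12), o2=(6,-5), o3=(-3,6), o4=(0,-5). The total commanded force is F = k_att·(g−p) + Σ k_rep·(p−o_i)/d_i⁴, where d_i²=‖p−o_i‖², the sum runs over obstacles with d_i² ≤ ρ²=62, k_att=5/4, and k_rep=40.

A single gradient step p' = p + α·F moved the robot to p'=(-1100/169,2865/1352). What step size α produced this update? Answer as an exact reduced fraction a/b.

α = 1/10

F_att = 5/4·(g−p) = 5/4·(20,1) = (25.0000,1.2500)
o1: d²=212 > ρ²=62 → inactive
o2: d²=274 > ρ²=62 → inactive
o3: d²=52 ≤ ρ²=62; F_rep = 40·(-6,-4)/52² = (-0.0888,-0.0592)
o4: d²=130 > ρ²=62 → inactive
F = F_att + ΣF_rep = (24.9112,1.1908)
Δp = p'−p = (2.4911,0.1191); α = Δx/Fx = (421/169) / (4210/169) = 1/10
check: Δy/Fy = (161/1352) / (805/676) = 1/10 ✓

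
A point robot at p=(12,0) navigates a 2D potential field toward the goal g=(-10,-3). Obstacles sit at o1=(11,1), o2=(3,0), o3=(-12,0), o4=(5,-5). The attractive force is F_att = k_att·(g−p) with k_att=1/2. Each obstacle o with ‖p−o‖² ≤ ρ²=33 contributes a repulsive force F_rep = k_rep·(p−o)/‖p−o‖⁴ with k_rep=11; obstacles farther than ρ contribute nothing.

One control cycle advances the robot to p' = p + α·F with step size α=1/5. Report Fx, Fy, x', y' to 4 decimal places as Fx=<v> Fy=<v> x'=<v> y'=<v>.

F_att = 1/2·(g−p) = 1/2·(-22,-3) = (-11.0000,-1.5000)
o1: d²=2 ≤ ρ²=33; F_rep = 11·(1,-1)/2² = (2.7500,-2.7500)
o2: d²=81 > ρ²=33 → inactive
o3: d²=576 > ρ²=33 → inactive
o4: d²=74 > ρ²=33 → inactive
F = F_att + ΣF_rep = (-8.2500,-4.2500)
p' = p + 1/5·F = (10.3500,-0.8500)

Fx=-8.2500 Fy=-4.2500 x'=10.3500 y'=-0.8500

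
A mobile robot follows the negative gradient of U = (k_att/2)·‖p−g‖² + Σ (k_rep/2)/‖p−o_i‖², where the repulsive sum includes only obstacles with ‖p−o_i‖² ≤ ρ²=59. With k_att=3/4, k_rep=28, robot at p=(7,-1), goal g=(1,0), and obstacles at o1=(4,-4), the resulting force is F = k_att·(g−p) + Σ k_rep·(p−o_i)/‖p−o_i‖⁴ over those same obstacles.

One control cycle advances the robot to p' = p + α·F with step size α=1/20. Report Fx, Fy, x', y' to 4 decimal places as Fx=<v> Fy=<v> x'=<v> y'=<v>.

Fx=-4.2407 Fy=1.0093 x'=6.7880 y'=-0.9495

F_att = 3/4·(g−p) = 3/4·(-6,1) = (-4.5000,0.7500)
o1: d²=18 ≤ ρ²=59; F_rep = 28·(3,3)/18² = (0.2593,0.2593)
F = F_att + ΣF_rep = (-4.2407,1.0093)
p' = p + 1/20·F = (6.7880,-0.9495)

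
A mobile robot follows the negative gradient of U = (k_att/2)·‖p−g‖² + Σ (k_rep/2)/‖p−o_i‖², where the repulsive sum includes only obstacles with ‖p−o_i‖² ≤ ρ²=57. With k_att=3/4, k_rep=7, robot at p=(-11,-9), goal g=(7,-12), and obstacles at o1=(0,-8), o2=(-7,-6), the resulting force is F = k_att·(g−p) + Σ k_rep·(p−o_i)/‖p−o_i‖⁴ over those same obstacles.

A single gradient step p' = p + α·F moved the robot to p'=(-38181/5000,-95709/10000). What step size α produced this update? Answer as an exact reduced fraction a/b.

F_att = 3/4·(g−p) = 3/4·(18,-3) = (13.5000,-2.2500)
o1: d²=122 > ρ²=57 → inactive
o2: d²=25 ≤ ρ²=57; F_rep = 7·(-4,-3)/25² = (-0.0448,-0.0336)
F = F_att + ΣF_rep = (13.4552,-2.2836)
Δp = p'−p = (3.3638,-0.5709); α = Δx/Fx = (16819/5000) / (16819/1250) = 1/4
check: Δy/Fy = (-5709/10000) / (-5709/2500) = 1/4 ✓

α = 1/4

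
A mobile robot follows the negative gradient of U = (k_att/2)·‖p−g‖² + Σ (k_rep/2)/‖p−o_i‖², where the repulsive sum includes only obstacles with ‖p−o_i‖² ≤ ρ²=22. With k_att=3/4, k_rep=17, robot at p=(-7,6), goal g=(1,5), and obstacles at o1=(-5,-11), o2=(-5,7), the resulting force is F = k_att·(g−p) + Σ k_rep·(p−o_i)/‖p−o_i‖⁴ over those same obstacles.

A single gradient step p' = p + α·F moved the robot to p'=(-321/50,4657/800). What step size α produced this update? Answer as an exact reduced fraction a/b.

α = 1/8

F_att = 3/4·(g−p) = 3/4·(8,-1) = (6.0000,-0.7500)
o1: d²=293 > ρ²=22 → inactive
o2: d²=5 ≤ ρ²=22; F_rep = 17·(-2,-1)/5² = (-1.3600,-0.6800)
F = F_att + ΣF_rep = (4.6400,-1.4300)
Δp = p'−p = (0.5800,-0.1787); α = Δx/Fx = (29/50) / (116/25) = 1/8
check: Δy/Fy = (-143/800) / (-143/100) = 1/8 ✓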